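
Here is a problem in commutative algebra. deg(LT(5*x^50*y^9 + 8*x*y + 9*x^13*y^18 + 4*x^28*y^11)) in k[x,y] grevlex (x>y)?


LT: 5*x^50*y^9
deg_x=50, deg_y=9
Total=50+9=59


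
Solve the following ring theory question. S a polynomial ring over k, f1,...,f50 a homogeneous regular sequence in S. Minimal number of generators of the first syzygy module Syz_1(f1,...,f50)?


Regular sequence => Koszul complex is the minimal free resolution.
Syz_1 minimally generated by Koszul relations f_i*e_j - f_j*e_i (i<j): mu(Syz_1) = beta_2 = C(m,2) = m(m-1)/2
m=50
50*49/2 = 1225


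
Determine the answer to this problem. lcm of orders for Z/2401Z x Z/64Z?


Exponent = lcm of the cyclic orders; pairwise coprime => product.
7^4*2^6=2401*64=153664


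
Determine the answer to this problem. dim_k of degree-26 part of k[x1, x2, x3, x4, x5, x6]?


C(d+n-1,n-1)=C(31,5)=169911


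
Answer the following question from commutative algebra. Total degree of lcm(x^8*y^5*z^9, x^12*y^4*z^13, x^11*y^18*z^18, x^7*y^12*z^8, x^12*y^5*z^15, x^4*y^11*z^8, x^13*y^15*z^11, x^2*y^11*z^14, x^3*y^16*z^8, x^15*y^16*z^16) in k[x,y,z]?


lcm = componentwise max:
x: max(8,12,11,7,12,4,13,2,3,15)=15
y: max(5,4,18,12,5,11,15,11,16,16)=18
z: max(9,13,18,8,15,8,11,14,8,16)=18
Total=15+18+18=51


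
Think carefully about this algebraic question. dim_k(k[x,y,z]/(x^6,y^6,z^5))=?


Basis: x^iy^jz^k, i<6,j<6,k<5
6*6*5=180


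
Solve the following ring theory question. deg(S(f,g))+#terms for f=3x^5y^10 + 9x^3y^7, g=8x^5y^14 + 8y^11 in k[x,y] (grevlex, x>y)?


LT(f)=3x^5y^10, LT(g)=8x^5y^14
lcm(LM)=x^5y^14
S(f,g) (scaled by 24 to clear denominators) = 8y^4*f - 3*g = 72x^3y^11 - 24y^11
2 terms, deg 14.
14+2=16


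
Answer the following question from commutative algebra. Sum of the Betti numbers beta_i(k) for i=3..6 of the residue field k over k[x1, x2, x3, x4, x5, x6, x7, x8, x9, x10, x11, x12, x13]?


Koszul resolution: beta_i(k)=C(n,i), n=13
C(13,3)=286, C(13,4)=715, C(13,5)=1287, C(13,6)=1716
Sum=4004


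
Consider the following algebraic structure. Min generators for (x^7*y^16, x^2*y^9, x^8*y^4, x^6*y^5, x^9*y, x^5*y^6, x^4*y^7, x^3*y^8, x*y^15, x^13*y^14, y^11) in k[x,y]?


Remove redundant (divisible by others).
x*y^15 redundant.
x^7*y^16 redundant.
x^13*y^14 redundant.
Min: x^9*y, x^8*y^4, x^6*y^5, x^5*y^6, x^4*y^7, x^3*y^8, x^2*y^9, y^11
Count=8


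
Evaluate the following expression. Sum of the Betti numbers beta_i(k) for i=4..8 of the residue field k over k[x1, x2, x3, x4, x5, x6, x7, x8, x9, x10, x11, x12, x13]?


Koszul resolution: beta_i(k)=C(n,i), n=13
C(13,4)=715, C(13,5)=1287, C(13,6)=1716, C(13,7)=1716, C(13,8)=1287
Sum=6721


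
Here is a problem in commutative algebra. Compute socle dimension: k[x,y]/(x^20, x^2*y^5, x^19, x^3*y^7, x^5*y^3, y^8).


Socle = ann(m) = span of standard monomials u with x*u, y*u in I (staircase corners).
Redundant generators: x^3*y^7, x^20
Minimal generators: x^19, x^5*y^3, x^2*y^5, y^8
Corners: xy^7, x^4y^4, x^18y^2
Socle dim=3


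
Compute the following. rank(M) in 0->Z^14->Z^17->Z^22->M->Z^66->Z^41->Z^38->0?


Alt sum=0:
(-1)^0*14 + (-1)^1*17 + (-1)^2*22 + (-1)^3*? + (-1)^4*66 + (-1)^5*41 + (-1)^6*38=0
rank(M)=82


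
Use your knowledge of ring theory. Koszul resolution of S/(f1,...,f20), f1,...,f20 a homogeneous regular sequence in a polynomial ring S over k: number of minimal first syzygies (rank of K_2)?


Regular sequence => Koszul complex is the minimal free resolution.
Syz_1 minimally generated by Koszul relations f_i*e_j - f_j*e_i (i<j): mu(Syz_1) = beta_2 = C(m,2) = m(m-1)/2
m=20
20*19/2 = 190


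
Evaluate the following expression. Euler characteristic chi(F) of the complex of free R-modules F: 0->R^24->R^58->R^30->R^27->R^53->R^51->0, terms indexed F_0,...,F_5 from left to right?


chi = sum (-1)^i * rank:
(-1)^0*24=24
(-1)^1*58=-58
(-1)^2*30=30
(-1)^3*27=-27
(-1)^4*53=53
(-1)^5*51=-51
chi=-29


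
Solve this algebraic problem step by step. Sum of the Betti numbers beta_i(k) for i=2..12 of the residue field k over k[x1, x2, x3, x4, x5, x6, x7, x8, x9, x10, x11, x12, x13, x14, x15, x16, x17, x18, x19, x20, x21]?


Koszul resolution: beta_i(k)=C(n,i), n=21
C(21,2)=210, C(21,3)=1330, C(21,4)=5985, C(21,5)=20349, C(21,6)=54264, C(21,7)=116280, C(21,8)=203490, C(21,9)=293930, C(21,10)=352716, C(21,11)=352716, C(21,12)=293930
Sum=1695200


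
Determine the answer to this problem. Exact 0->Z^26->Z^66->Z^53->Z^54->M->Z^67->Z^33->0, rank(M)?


Alt sum=0:
(-1)^0*26 + (-1)^1*66 + (-1)^2*53 + (-1)^3*54 + (-1)^4*? + (-1)^5*67 + (-1)^6*33=0
rank(M)=75


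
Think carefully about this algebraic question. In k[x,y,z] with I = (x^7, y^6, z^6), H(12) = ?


Need i<7, j<6, k<6 with i+j+k=12.
For each i, j ranges over max(0,12-i-5)..min(5,12-i):
  i=0: j in [7,5] -> 0
  i=1: j in [6,5] -> 0
  i=2: j in [5,5] -> 1
  i=3: j in [4,5] -> 2
  i=4: j in [3,5] -> 3
  i=5: j in [2,5] -> 4
  i=6: j in [1,5] -> 5
H(12) = 0+0+1+2+3+4+5 = 15


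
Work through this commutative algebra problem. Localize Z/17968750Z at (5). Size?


5-primary part: 17968750=5^8*46
Size=5^8=390625


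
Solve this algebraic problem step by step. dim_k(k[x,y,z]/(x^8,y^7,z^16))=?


Basis: x^iy^jz^k, i<8,j<7,k<16
8*7*16=896


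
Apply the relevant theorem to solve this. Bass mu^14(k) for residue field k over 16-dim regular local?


C(n,i)=C(16,14)=120


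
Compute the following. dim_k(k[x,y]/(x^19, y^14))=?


Basis: x^i*y^j, i<19, j<14
19*14=266


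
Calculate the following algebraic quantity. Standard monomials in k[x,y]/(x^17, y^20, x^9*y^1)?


k[x,y]/I, I = (x^17, y^20, x^9*y^1)
Rect: 17x20=340. Corner: (17-9)x(20-1)=152.
dim = 340-152 = 188


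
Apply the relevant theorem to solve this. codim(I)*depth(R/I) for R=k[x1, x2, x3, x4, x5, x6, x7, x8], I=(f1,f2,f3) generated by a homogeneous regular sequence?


codim=3, depth=dim(R/I)=8-3=5
Product=3*5=15


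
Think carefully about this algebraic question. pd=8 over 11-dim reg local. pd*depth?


pd+depth=11
depth=11-8=3
pd*depth=8*3=24


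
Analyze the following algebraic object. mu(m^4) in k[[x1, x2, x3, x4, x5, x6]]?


C(n+d-1,d)=C(9,4)=126


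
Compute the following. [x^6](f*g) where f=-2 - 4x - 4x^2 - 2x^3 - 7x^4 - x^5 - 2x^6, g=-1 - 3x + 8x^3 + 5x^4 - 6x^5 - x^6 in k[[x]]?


[x^6] = sum a_i*b_j, i+j=6
  -2*-1=2
  -4*-6=24
  -4*5=-20
  -2*8=-16
  -1*-3=3
  -2*-1=2
Sum=-5


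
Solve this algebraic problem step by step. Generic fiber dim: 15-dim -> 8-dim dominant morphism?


dim(fiber)=dim(X)-dim(Y)=15-8=7


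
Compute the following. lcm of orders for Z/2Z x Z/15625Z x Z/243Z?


Exponent = lcm of the cyclic orders; pairwise coprime => product.
2^1*5^6*3^5=2*15625*243=7593750


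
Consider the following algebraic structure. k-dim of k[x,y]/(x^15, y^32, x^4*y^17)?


k[x,y]/I, I = (x^15, y^32, x^4*y^17)
Rect: 15x32=480. Corner: (15-4)x(32-17)=165.
dim = 480-165 = 315


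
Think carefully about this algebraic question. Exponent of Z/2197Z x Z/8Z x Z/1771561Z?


Exponent = lcm of the cyclic orders; pairwise coprime => product.
13^3*2^3*11^6=2197*8*1771561=31136956136


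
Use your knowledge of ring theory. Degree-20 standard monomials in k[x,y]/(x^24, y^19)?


k[x,y], I = (x^24, y^19), d = 20
Need i < 24 and d-i < 19.
Range: 2 <= i <= 20.
H(20) = 19


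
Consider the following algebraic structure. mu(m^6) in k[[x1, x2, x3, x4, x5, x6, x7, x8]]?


C(n+d-1,d)=C(13,6)=1716


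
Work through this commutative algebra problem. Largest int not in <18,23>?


gcd(18,23)=1 => F=ab-a-b=18*23-18-23=414-41=373


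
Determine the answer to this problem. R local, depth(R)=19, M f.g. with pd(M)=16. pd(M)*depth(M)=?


pd+depth=19
depth=19-16=3
pd*depth=16*3=48


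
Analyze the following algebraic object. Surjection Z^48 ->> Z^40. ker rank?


rank(ker) = 48-40 = 8


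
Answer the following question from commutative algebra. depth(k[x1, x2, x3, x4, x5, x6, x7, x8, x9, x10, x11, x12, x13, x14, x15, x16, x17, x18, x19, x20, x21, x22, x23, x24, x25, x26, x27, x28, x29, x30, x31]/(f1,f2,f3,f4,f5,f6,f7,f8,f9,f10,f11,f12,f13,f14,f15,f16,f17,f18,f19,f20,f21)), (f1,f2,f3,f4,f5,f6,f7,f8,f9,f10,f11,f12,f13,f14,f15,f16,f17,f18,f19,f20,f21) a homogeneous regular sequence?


depth(R)=31
depth(R/I)=31-21=10


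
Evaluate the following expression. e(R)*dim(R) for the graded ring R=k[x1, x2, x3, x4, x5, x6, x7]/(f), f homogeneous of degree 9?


e(R)=deg(f)=9, dim(R)=7-1=6
e*dim=9*6=54


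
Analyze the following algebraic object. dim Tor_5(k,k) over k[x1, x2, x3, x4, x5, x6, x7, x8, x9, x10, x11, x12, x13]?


Koszul: C(n,i)=C(13,5)=1287


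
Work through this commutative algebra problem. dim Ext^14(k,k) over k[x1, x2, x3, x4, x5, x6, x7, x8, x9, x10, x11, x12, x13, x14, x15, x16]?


C(n,i)=C(16,14)=120


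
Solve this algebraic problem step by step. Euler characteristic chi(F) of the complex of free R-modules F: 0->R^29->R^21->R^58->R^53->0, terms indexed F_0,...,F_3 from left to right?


chi = sum (-1)^i * rank:
(-1)^0*29=29
(-1)^1*21=-21
(-1)^2*58=58
(-1)^3*53=-53
chi=13


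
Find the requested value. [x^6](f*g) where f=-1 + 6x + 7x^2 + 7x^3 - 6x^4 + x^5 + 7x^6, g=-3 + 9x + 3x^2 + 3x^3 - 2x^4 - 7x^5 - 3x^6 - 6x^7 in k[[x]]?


[x^6] = sum a_i*b_j, i+j=6
  -1*-3=3
  6*-7=-42
  7*-2=-14
  7*3=21
  -6*3=-18
  1*9=9
  7*-3=-21
Sum=-62


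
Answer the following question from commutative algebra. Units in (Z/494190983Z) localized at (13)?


Local ring = Z/371293Z.
phi(371293) = 13^4*(13-1) = 342732


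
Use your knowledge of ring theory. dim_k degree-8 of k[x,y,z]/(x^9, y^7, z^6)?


Need i<9, j<7, k<6 with i+j+k=8.
For each i, j ranges over max(0,8-i-5)..min(6,8-i):
  i=0: j in [3,6] -> 4
  i=1: j in [2,6] -> 5
  i=2: j in [1,6] -> 6
  i=3: j in [0,5] -> 6
  i=4: j in [0,4] -> 5
  i=5: j in [0,3] -> 4
  i=6: j in [0,2] -> 3
  i=7: j in [0,1] -> 2
  i=8: j in [0,0] -> 1
H(8) = 4+5+6+6+5+4+3+2+1 = 36


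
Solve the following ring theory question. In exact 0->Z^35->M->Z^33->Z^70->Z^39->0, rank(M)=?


Alt sum=0:
(-1)^0*35 + (-1)^1*? + (-1)^2*33 + (-1)^3*70 + (-1)^4*39=0
rank(M)=37


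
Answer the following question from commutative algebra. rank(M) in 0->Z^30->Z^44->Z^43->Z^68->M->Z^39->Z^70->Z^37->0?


Alt sum=0:
(-1)^0*30 + (-1)^1*44 + (-1)^2*43 + (-1)^3*68 + (-1)^4*? + (-1)^5*39 + (-1)^6*70 + (-1)^7*37=0
rank(M)=45


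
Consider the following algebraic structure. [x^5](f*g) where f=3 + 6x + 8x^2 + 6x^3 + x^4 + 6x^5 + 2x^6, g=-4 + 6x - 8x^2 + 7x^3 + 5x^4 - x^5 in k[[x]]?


[x^5] = sum a_i*b_j, i+j=5
  3*-1=-3
  6*5=30
  8*7=56
  6*-8=-48
  1*6=6
  6*-4=-24
Sum=17


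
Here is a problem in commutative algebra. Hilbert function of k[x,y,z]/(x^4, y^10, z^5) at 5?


Need i<4, j<10, k<5 with i+j+k=5.
For each i, j ranges over max(0,5-i-4)..min(9,5-i):
  i=0: j in [1,5] -> 5
  i=1: j in [0,4] -> 5
  i=2: j in [0,3] -> 4
  i=3: j in [0,2] -> 3
H(5) = 5+5+4+3 = 17


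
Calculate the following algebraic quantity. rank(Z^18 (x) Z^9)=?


rank(M(x)N) = rank(M)*rank(N)
18*9 = 162


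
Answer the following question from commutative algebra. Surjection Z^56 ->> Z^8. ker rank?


rank(ker) = 56-8 = 48


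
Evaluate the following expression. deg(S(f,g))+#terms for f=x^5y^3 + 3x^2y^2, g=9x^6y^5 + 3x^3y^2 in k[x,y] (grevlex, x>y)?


LT(f)=x^5y^3, LT(g)=9x^6y^5
lcm(LM)=x^6y^5
S(f,g) (scaled by 9 to clear denominators) = 9xy^2*f - 1*g = 27x^3y^4 - 3x^3y^2
2 terms, deg 7.
7+2=9


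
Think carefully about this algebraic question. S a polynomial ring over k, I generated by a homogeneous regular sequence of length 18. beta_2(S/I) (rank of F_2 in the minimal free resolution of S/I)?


Regular sequence => Koszul complex is the minimal free resolution.
Syz_1 minimally generated by Koszul relations f_i*e_j - f_j*e_i (i<j): mu(Syz_1) = beta_2 = C(m,2) = m(m-1)/2
m=18
18*17/2 = 153


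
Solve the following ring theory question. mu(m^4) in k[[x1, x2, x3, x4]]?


C(n+d-1,d)=C(7,4)=35


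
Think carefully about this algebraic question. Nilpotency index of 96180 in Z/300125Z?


96180^k mod 300125:
k=1: 96180
k=2: 139650
k=3: 42875
k=4: 0
First zero at k = 4


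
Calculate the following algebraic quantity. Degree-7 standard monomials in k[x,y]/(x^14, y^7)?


k[x,y], I = (x^14, y^7), d = 7
Need i < 14 and d-i < 7.
Range: 1 <= i <= 7.
H(7) = 7


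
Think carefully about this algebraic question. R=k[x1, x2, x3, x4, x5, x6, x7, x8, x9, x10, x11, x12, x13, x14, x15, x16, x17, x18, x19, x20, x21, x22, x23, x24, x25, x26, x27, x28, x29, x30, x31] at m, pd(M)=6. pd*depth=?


pd+depth=31
depth=31-6=25
pd*depth=6*25=150


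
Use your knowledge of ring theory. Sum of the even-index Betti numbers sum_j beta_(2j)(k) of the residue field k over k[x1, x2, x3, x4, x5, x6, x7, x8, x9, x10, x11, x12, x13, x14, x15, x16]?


Koszul resolution: beta_i(k)=C(n,i), n=16
sum_even C(16,i) = 2^(n-1) = 2^15 = 32768


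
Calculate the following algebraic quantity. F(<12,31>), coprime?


gcd(12,31)=1 => F=ab-a-b=12*31-12-31=372-43=329


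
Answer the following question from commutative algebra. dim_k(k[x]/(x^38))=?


Basis: 1,x,...,x^37
dim=38


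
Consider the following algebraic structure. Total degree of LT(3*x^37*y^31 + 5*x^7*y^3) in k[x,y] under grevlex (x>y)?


LT: 3*x^37*y^31
deg_x=37, deg_y=31
Total=37+31=68


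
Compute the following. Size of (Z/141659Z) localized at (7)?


7-primary part: 141659=7^4*59
Size=7^4=2401


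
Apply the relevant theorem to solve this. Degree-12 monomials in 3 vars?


C(d+n-1,n-1)=C(14,2)=91


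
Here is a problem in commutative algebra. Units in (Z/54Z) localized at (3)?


Local ring = Z/27Z.
phi(27) = 3^2*(3-1) = 18


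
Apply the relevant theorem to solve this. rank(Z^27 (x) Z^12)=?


rank(M(x)N) = rank(M)*rank(N)
27*12 = 324


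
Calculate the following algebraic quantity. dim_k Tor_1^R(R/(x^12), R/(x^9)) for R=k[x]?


Tor_1(R/I,R/J)=(I cap J)/IJ=(x^12)/(x^21)
dim=21-12=min(12,9)=9


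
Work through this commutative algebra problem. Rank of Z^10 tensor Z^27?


rank(M(x)N) = rank(M)*rank(N)
10*27 = 270


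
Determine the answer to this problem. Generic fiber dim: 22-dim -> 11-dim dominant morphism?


dim(fiber)=dim(X)-dim(Y)=22-11=11


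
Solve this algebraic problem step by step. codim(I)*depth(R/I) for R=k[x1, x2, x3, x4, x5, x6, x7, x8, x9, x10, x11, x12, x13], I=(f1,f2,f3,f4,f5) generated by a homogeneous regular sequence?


codim=5, depth=dim(R/I)=13-5=8
Product=5*8=40


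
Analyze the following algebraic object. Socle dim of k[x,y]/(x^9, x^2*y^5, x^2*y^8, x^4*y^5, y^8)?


Socle = ann(m) = span of standard monomials u with x*u, y*u in I (staircase corners).
Redundant generators: x^4*y^5, x^2*y^8
Minimal generators: x^9, x^2*y^5, y^8
Corners: xy^7, x^8y^4
Socle dim=2


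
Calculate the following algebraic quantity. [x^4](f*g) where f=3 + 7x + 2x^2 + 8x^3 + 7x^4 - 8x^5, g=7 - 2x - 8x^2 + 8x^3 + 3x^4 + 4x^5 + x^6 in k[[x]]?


[x^4] = sum a_i*b_j, i+j=4
  3*3=9
  7*8=56
  2*-8=-16
  8*-2=-16
  7*7=49
Sum=82


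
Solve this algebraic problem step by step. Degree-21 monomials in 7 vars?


C(d+n-1,n-1)=C(27,6)=296010


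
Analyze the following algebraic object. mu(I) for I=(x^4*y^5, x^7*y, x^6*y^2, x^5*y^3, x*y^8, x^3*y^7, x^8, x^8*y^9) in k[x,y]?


Remove redundant (divisible by others).
x^8*y^9 redundant.
Min: x^8, x^7*y, x^6*y^2, x^5*y^3, x^4*y^5, x^3*y^7, x*y^8
Count=7


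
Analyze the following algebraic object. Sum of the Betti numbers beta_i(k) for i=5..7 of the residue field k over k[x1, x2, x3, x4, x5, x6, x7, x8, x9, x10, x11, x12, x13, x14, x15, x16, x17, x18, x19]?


Koszul resolution: beta_i(k)=C(n,i), n=19
C(19,5)=11628, C(19,6)=27132, C(19,7)=50388
Sum=89148


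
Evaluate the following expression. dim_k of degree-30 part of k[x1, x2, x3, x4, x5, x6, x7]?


C(d+n-1,n-1)=C(36,6)=1947792


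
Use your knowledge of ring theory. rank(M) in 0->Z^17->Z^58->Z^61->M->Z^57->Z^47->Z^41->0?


Alt sum=0:
(-1)^0*17 + (-1)^1*58 + (-1)^2*61 + (-1)^3*? + (-1)^4*57 + (-1)^5*47 + (-1)^6*41=0
rank(M)=71


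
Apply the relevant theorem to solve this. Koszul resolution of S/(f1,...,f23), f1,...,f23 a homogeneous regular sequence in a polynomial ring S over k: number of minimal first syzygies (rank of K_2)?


Regular sequence => Koszul complex is the minimal free resolution.
Syz_1 minimally generated by Koszul relations f_i*e_j - f_j*e_i (i<j): mu(Syz_1) = beta_2 = C(m,2) = m(m-1)/2
m=23
23*22/2 = 253


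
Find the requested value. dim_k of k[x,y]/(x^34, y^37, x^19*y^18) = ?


k[x,y]/I, I = (x^34, y^37, x^19*y^18)
Rect: 34x37=1258. Corner: (34-19)x(37-18)=285.
dim = 1258-285 = 973


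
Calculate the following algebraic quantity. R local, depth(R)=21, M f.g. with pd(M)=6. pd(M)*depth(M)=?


pd+depth=21
depth=21-6=15
pd*depth=6*15=90


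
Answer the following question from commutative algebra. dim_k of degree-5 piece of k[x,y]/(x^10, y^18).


k[x,y], I = (x^10, y^18), d = 5
Need i < 10 and d-i < 18.
Range: 0 <= i <= 5.
H(5) = 6


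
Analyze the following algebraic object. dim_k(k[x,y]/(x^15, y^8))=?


Basis: x^i*y^j, i<15, j<8
15*8=120


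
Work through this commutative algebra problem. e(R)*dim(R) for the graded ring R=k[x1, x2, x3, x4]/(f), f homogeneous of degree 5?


e(R)=deg(f)=5, dim(R)=4-1=3
e*dim=5*3=15


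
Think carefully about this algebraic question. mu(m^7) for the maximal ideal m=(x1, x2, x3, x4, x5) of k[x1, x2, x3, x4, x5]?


Graded Nakayama: mu(m^d) = dim_k (m^d/m^(d+1)) = #degree-7 monomials in 5 vars
C(n+d-1,d)=C(11,7)=330


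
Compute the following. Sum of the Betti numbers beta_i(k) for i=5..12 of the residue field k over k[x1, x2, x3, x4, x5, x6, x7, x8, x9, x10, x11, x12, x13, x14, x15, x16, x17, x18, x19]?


Koszul resolution: beta_i(k)=C(n,i), n=19
C(19,5)=11628, C(19,6)=27132, C(19,7)=50388, C(19,8)=75582, C(19,9)=92378, C(19,10)=92378, C(19,11)=75582, C(19,12)=50388
Sum=475456


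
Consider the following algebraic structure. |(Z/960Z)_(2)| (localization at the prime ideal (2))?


2-primary part: 960=2^6*15
Size=2^6=64


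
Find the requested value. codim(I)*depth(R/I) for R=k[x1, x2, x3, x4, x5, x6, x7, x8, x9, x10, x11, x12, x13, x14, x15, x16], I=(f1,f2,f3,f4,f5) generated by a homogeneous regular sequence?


codim=5, depth=dim(R/I)=16-5=11
Product=5*11=55


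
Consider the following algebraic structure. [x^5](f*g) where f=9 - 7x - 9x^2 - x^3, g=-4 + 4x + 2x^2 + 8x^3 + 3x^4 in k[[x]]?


[x^5] = sum a_i*b_j, i+j=5
  -7*3=-21
  -9*8=-72
  -1*2=-2
Sum=-95


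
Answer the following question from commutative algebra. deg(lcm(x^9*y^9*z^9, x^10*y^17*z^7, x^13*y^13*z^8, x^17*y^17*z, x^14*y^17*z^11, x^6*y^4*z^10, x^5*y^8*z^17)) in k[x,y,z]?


lcm = componentwise max:
x: max(9,10,13,17,14,6,5)=17
y: max(9,17,13,17,17,4,8)=17
z: max(9,7,8,1,11,10,17)=17
Total=17+17+17=51


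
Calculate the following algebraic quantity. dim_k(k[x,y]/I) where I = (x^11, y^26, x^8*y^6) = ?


k[x,y]/I, I = (x^11, y^26, x^8*y^6)
Rect: 11x26=286. Corner: (11-8)x(26-6)=60.
dim = 286-60 = 226


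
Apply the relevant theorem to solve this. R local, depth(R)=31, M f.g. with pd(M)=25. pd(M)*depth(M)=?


pd+depth=31
depth=31-25=6
pd*depth=25*6=150


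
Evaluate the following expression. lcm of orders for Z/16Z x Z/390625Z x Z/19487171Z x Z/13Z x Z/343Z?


Exponent = lcm of the cyclic orders; pairwise coprime => product.
2^4*5^8*11^7*13^1*7^3=16*390625*19487171*13*343=543083096806250000


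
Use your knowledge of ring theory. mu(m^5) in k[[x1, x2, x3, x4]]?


C(n+d-1,d)=C(8,5)=56


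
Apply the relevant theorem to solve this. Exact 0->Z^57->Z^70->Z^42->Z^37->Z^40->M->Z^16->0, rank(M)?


Alt sum=0:
(-1)^0*57 + (-1)^1*70 + (-1)^2*42 + (-1)^3*37 + (-1)^4*40 + (-1)^5*? + (-1)^6*16=0
rank(M)=48


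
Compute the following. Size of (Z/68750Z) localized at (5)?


5-primary part: 68750=5^5*22
Size=5^5=3125


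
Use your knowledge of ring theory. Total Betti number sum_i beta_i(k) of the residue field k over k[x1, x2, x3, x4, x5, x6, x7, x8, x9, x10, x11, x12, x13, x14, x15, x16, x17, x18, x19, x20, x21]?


Koszul resolution: beta_i(k)=C(n,i), n=21
sum_i C(21,i) = 2^21 = 2097152


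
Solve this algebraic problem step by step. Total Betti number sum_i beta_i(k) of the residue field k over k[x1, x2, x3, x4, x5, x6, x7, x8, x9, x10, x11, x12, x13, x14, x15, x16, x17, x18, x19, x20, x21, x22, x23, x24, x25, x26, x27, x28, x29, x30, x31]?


Koszul resolution: beta_i(k)=C(n,i), n=31
sum_i C(31,i) = 2^31 = 2147483648


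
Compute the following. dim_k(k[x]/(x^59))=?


Basis: 1,x,...,x^58
dim=59


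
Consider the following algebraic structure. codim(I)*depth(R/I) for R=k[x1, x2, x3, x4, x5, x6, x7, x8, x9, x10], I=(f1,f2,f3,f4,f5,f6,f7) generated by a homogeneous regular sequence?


codim=7, depth=dim(R/I)=10-7=3
Product=7*3=21


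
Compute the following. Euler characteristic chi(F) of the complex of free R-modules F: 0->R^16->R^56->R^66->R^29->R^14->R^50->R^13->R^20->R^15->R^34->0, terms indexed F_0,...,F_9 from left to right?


chi = sum (-1)^i * rank:
(-1)^0*16=16
(-1)^1*56=-56
(-1)^2*66=66
(-1)^3*29=-29
(-1)^4*14=14
(-1)^5*50=-50
(-1)^6*13=13
(-1)^7*20=-20
(-1)^8*15=15
(-1)^9*34=-34
chi=-65


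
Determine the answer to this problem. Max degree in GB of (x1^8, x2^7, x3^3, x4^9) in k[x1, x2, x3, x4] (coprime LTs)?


Pure powers, coprime LTs => already GB.
Degrees: 8, 7, 3, 9
Max=9


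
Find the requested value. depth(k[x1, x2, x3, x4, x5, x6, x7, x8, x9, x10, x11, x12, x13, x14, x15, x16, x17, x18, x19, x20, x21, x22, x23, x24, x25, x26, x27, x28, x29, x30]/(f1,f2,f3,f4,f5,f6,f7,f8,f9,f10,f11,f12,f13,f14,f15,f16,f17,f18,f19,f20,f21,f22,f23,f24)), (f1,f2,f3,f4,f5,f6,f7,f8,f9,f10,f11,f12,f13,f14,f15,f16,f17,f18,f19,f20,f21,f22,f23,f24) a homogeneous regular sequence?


depth(R)=30
depth(R/I)=30-24=6


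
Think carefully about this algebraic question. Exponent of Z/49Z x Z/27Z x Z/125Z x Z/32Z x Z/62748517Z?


Exponent = lcm of the cyclic orders; pairwise coprime => product.
7^2*3^3*5^3*2^5*13^7=49*27*125*32*62748517=332065151964000


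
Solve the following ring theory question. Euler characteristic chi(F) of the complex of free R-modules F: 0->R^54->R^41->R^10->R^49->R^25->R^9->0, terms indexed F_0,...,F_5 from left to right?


chi = sum (-1)^i * rank:
(-1)^0*54=54
(-1)^1*41=-41
(-1)^2*10=10
(-1)^3*49=-49
(-1)^4*25=25
(-1)^5*9=-9
chi=-10


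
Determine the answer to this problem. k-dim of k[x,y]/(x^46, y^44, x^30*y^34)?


k[x,y]/I, I = (x^46, y^44, x^30*y^34)
Rect: 46x44=2024. Corner: (46-30)x(44-34)=160.
dim = 2024-160 = 1864


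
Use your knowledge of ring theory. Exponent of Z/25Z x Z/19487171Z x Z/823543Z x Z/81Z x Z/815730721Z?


Exponent = lcm of the cyclic orders; pairwise coprime => product.
5^2*11^7*7^7*3^4*13^8=25*19487171*823543*81*815730721=26509828747296928009301325


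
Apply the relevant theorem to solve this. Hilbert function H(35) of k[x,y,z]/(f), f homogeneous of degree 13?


C(37,2)-C(24,2)=666-276=390


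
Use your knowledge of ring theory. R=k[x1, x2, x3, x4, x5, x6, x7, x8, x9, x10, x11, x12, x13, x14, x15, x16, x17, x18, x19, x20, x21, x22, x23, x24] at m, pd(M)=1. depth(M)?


pd+depth=depth(R)=24
depth=24-1=23


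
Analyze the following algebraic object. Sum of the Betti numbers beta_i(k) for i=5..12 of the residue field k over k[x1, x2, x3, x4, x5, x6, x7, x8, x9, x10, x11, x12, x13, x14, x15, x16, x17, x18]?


Koszul resolution: beta_i(k)=C(n,i), n=18
C(18,5)=8568, C(18,6)=18564, C(18,7)=31824, C(18,8)=43758, C(18,9)=48620, C(18,10)=43758, C(18,11)=31824, C(18,12)=18564
Sum=245480


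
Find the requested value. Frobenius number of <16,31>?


gcd(16,31)=1 => F=ab-a-b=16*31-16-31=496-47=449


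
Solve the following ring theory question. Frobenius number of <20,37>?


gcd(20,37)=1 => F=ab-a-b=20*37-20-37=740-57=683


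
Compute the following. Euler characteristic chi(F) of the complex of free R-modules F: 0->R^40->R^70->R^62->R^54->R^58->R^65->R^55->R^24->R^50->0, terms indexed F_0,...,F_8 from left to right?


chi = sum (-1)^i * rank:
(-1)^0*40=40
(-1)^1*70=-70
(-1)^2*62=62
(-1)^3*54=-54
(-1)^4*58=58
(-1)^5*65=-65
(-1)^6*55=55
(-1)^7*24=-24
(-1)^8*50=50
chi=52


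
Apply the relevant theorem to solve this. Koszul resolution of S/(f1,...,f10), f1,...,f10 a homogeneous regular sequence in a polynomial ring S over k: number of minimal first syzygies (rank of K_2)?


Regular sequence => Koszul complex is the minimal free resolution.
Syz_1 minimally generated by Koszul relations f_i*e_j - f_j*e_i (i<j): mu(Syz_1) = beta_2 = C(m,2) = m(m-1)/2
m=10
10*9/2 = 45


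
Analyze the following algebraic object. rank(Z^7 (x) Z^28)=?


rank(M(x)N) = rank(M)*rank(N)
7*28 = 196


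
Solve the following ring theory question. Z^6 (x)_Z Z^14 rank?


rank(M(x)N) = rank(M)*rank(N)
6*14 = 84


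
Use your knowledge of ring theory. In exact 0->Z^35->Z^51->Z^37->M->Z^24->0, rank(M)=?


Alt sum=0:
(-1)^0*35 + (-1)^1*51 + (-1)^2*37 + (-1)^3*? + (-1)^4*24=0
rank(M)=45


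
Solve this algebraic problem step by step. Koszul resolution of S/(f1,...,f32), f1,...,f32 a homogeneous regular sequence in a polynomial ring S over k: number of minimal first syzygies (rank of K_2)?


Regular sequence => Koszul complex is the minimal free resolution.
Syz_1 minimally generated by Koszul relations f_i*e_j - f_j*e_i (i<j): mu(Syz_1) = beta_2 = C(m,2) = m(m-1)/2
m=32
32*31/2 = 496


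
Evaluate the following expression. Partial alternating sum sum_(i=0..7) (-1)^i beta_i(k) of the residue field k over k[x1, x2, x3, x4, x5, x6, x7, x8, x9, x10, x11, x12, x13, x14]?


Koszul resolution: beta_i(k)=C(n,i), n=14
sum_(i=0..p) (-1)^i C(n,i) = (-1)^p C(n-1,p)
(-1)^7*C(13,7) = (-1)^7*1716 = -1716


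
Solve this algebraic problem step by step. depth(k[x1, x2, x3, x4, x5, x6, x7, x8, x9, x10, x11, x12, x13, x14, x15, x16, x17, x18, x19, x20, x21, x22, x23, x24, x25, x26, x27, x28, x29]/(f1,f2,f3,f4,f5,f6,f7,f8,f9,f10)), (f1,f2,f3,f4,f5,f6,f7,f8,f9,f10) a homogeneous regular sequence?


depth(R)=29
depth(R/I)=29-10=19


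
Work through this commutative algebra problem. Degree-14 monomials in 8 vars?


C(d+n-1,n-1)=C(21,7)=116280


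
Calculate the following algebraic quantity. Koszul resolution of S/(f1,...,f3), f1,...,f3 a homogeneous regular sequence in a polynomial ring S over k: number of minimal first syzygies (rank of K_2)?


Regular sequence => Koszul complex is the minimal free resolution.
Syz_1 minimally generated by Koszul relations f_i*e_j - f_j*e_i (i<j): mu(Syz_1) = beta_2 = C(m,2) = m(m-1)/2
m=3
3*2/2 = 3


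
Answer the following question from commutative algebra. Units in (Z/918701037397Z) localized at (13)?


Local ring = Z/62748517Z.
phi(62748517) = 13^6*(13-1) = 57921708


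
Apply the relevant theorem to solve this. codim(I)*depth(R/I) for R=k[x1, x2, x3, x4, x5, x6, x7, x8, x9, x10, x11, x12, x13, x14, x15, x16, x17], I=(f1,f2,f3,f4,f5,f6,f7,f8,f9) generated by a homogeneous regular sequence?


codim=9, depth=dim(R/I)=17-9=8
Product=9*8=72


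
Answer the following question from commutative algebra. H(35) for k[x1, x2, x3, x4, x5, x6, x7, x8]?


C(d+n-1,n-1)=C(42,7)=26978328


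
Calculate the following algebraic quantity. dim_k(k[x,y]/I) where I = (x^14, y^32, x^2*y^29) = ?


k[x,y]/I, I = (x^14, y^32, x^2*y^29)
Rect: 14x32=448. Corner: (14-2)x(32-29)=36.
dim = 448-36 = 412


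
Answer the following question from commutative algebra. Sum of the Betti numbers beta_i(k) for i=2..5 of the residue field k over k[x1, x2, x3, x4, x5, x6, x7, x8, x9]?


Koszul resolution: beta_i(k)=C(n,i), n=9
C(9,2)=36, C(9,3)=84, C(9,4)=126, C(9,5)=126
Sum=372


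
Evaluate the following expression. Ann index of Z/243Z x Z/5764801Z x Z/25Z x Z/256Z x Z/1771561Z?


Exponent = lcm of the cyclic orders; pairwise coprime => product.
3^5*7^8*5^2*2^8*11^6=243*5764801*25*256*1771561=15882785790206227200


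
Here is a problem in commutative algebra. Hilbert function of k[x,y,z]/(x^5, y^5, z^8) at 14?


Need i<5, j<5, k<8 with i+j+k=14.
For each i, j ranges over max(0,14-i-7)..min(4,14-i):
  i=0: j in [7,4] -> 0
  i=1: j in [6,4] -> 0
  i=2: j in [5,4] -> 0
  i=3: j in [4,4] -> 1
  i=4: j in [3,4] -> 2
H(14) = 0+0+0+1+2 = 3


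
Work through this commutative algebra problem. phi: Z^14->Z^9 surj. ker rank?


rank(ker) = 14-9 = 5


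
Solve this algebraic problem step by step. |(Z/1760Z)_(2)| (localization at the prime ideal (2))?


2-primary part: 1760=2^5*55
Size=2^5=32


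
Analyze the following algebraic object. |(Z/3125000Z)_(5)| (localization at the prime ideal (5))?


5-primary part: 3125000=5^8*8
Size=5^8=390625


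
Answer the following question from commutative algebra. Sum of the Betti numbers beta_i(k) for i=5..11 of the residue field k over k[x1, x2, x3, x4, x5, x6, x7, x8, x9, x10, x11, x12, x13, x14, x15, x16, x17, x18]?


Koszul resolution: beta_i(k)=C(n,i), n=18
C(18,5)=8568, C(18,6)=18564, C(18,7)=31824, C(18,8)=43758, C(18,9)=48620, C(18,10)=43758, C(18,11)=31824
Sum=226916


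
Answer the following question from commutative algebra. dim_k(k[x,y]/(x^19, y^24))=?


Basis: x^i*y^j, i<19, j<24
19*24=456


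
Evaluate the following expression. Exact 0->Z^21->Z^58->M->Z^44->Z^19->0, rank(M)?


Alt sum=0:
(-1)^0*21 + (-1)^1*58 + (-1)^2*? + (-1)^3*44 + (-1)^4*19=0
rank(M)=62


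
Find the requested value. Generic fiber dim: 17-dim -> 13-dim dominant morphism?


dim(fiber)=dim(X)-dim(Y)=17-13=4


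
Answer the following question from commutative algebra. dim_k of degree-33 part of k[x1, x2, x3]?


C(d+n-1,n-1)=C(35,2)=595


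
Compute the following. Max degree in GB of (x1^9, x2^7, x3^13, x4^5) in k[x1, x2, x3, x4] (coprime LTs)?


Pure powers, coprime LTs => already GB.
Degrees: 9, 7, 13, 5
Max=13


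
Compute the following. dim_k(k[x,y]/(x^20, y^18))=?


Basis: x^i*y^j, i<20, j<18
20*18=360


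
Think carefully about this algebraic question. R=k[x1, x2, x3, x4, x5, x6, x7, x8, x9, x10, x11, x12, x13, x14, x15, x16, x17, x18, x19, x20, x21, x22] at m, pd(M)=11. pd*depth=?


pd+depth=22
depth=22-11=11
pd*depth=11*11=121


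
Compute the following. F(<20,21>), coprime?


gcd(20,21)=1 => F=ab-a-b=20*21-20-21=420-41=379


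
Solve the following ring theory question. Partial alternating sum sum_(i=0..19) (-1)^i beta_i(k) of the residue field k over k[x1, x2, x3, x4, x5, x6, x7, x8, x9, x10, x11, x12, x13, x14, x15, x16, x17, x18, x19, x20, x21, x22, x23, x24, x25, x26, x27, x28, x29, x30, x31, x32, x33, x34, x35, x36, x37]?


Koszul resolution: beta_i(k)=C(n,i), n=37
sum_(i=0..p) (-1)^i C(n,i) = (-1)^p C(n-1,p)
(-1)^19*C(36,19) = (-1)^19*8597496600 = -8597496600


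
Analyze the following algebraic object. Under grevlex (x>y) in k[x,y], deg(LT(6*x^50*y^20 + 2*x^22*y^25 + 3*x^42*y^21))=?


LT: 6*x^50*y^20
deg_x=50, deg_y=20
Total=50+20=70


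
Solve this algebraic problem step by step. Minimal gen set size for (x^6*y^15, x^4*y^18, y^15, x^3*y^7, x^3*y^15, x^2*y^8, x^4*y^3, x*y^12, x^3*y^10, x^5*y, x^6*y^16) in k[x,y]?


Remove redundant (divisible by others).
x^3*y^10 redundant.
x^6*y^15 redundant.
x^6*y^16 redundant.
x^3*y^15 redundant.
x^4*y^18 redundant.
Min: x^5*y, x^4*y^3, x^3*y^7, x^2*y^8, x*y^12, y^15
Count=6


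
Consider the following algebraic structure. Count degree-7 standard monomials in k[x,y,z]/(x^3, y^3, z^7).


Need i<3, j<3, k<7 with i+j+k=7.
For each i, j ranges over max(0,7-i-6)..min(2,7-i):
  i=0: j in [1,2] -> 2
  i=1: j in [0,2] -> 3
  i=2: j in [0,2] -> 3
H(7) = 2+3+3 = 8


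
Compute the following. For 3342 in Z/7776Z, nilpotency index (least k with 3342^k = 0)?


3342^k mod 7776:
k=1: 3342
k=2: 2628
k=3: 3672
k=4: 1296
k=5: 0
First zero at k = 5


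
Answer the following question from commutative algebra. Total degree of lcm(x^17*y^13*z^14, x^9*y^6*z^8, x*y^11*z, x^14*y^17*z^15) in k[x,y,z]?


lcm = componentwise max:
x: max(17,9,1,14)=17
y: max(13,6,11,17)=17
z: max(14,8,1,15)=15
Total=17+17+15=49


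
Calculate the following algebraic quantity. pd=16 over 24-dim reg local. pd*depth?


pd+depth=24
depth=24-16=8
pd*depth=16*8=128


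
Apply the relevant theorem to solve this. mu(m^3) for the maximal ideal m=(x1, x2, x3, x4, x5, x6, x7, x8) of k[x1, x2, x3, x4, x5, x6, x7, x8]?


Graded Nakayama: mu(m^d) = dim_k (m^d/m^(d+1)) = #degree-3 monomials in 8 vars
C(n+d-1,d)=C(10,3)=120


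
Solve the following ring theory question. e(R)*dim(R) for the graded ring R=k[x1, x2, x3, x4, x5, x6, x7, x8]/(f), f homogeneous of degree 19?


e(R)=deg(f)=19, dim(R)=8-1=7
e*dim=19*7=133


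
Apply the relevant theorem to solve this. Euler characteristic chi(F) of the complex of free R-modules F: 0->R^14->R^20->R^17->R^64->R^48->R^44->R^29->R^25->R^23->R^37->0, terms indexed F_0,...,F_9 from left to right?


chi = sum (-1)^i * rank:
(-1)^0*14=14
(-1)^1*20=-20
(-1)^2*17=17
(-1)^3*64=-64
(-1)^4*48=48
(-1)^5*44=-44
(-1)^6*29=29
(-1)^7*25=-25
(-1)^8*23=23
(-1)^9*37=-37
chi=-59


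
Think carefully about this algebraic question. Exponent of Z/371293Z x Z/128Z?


Exponent = lcm of the cyclic orders; pairwise coprime => product.
13^5*2^7=371293*128=47525504


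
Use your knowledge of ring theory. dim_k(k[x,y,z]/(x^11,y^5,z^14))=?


Basis: x^iy^jz^k, i<11,j<5,k<14
11*5*14=770


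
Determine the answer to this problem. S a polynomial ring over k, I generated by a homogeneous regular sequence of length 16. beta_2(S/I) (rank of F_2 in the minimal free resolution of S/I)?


Regular sequence => Koszul complex is the minimal free resolution.
Syz_1 minimally generated by Koszul relations f_i*e_j - f_j*e_i (i<j): mu(Syz_1) = beta_2 = C(m,2) = m(m-1)/2
m=16
16*15/2 = 120


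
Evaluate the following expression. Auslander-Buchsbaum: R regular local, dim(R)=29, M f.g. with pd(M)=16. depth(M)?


pd+depth=depth(R)=29
depth=29-16=13


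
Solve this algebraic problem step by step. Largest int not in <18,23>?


gcd(18,23)=1 => F=ab-a-b=18*23-18-23=414-41=373


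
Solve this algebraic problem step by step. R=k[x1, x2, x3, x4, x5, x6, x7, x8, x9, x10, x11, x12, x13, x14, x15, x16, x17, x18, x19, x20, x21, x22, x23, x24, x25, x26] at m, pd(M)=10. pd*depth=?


pd+depth=26
depth=26-10=16
pd*depth=10*16=160


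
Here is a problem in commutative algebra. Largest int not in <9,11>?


gcd(9,11)=1 => F=ab-a-b=9*11-9-11=99-20=79


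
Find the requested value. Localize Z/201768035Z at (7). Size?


7-primary part: 201768035=7^9*5
Size=7^9=40353607


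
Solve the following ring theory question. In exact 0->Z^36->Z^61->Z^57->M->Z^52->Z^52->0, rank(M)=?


Alt sum=0:
(-1)^0*36 + (-1)^1*61 + (-1)^2*57 + (-1)^3*? + (-1)^4*52 + (-1)^5*52=0
rank(M)=32


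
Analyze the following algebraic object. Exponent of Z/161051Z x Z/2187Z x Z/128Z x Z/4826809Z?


Exponent = lcm of the cyclic orders; pairwise coprime => product.
11^5*3^7*2^7*13^6=161051*2187*128*4826809=217611725357879424


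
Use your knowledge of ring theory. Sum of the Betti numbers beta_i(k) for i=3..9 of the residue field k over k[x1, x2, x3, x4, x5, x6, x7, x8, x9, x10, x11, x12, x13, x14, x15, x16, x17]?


Koszul resolution: beta_i(k)=C(n,i), n=17
C(17,3)=680, C(17,4)=2380, C(17,5)=6188, C(17,6)=12376, C(17,7)=19448, C(17,8)=24310, C(17,9)=24310
Sum=89692


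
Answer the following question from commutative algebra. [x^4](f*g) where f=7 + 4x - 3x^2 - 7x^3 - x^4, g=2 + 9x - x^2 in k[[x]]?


[x^4] = sum a_i*b_j, i+j=4
  -3*-1=3
  -7*9=-63
  -1*2=-2
Sum=-62


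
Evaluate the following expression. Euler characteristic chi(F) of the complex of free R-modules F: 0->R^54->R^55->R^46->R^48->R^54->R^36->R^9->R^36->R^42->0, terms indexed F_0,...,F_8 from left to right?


chi = sum (-1)^i * rank:
(-1)^0*54=54
(-1)^1*55=-55
(-1)^2*46=46
(-1)^3*48=-48
(-1)^4*54=54
(-1)^5*36=-36
(-1)^6*9=9
(-1)^7*36=-36
(-1)^8*42=42
chi=30


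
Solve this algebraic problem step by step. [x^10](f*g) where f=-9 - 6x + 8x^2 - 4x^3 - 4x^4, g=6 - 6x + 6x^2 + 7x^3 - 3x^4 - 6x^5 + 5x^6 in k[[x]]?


[x^10] = sum a_i*b_j, i+j=10
  -4*5=-20
Sum=-20


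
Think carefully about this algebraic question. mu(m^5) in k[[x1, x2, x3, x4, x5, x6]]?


C(n+d-1,d)=C(10,5)=252


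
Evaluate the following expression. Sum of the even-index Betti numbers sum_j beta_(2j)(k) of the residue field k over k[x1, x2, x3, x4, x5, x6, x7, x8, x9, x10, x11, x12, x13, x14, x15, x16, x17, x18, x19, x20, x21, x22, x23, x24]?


Koszul resolution: beta_i(k)=C(n,i), n=24
sum_even C(24,i) = 2^(n-1) = 2^23 = 8388608


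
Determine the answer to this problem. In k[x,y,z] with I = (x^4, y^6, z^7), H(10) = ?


Need i<4, j<6, k<7 with i+j+k=10.
For each i, j ranges over max(0,10-i-6)..min(5,10-i):
  i=0: j in [4,5] -> 2
  i=1: j in [3,5] -> 3
  i=2: j in [2,5] -> 4
  i=3: j in [1,5] -> 5
H(10) = 2+3+4+5 = 14


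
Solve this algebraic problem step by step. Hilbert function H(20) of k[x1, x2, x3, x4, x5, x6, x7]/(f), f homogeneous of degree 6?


C(26,6)-C(20,6)=230230-38760=191470


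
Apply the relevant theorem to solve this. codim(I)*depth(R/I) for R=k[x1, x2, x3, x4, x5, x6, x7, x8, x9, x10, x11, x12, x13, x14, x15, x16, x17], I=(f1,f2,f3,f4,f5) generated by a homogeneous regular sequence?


codim=5, depth=dim(R/I)=17-5=12
Product=5*12=60


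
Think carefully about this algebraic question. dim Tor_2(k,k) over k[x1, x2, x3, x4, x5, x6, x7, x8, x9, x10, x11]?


Koszul: C(n,i)=C(11,2)=55


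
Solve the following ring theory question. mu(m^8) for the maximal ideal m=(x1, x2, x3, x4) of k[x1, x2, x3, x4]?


Graded Nakayama: mu(m^d) = dim_k (m^d/m^(d+1)) = #degree-8 monomials in 4 vars
C(n+d-1,d)=C(11,8)=165


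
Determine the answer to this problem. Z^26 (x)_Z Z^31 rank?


rank(M(x)N) = rank(M)*rank(N)
26*31 = 806


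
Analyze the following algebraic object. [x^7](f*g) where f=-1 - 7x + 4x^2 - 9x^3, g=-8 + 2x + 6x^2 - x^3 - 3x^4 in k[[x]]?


[x^7] = sum a_i*b_j, i+j=7
  -9*-3=27
Sum=27


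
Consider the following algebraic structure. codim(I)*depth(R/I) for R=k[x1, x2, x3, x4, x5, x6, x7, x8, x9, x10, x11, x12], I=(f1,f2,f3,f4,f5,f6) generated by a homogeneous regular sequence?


codim=6, depth=dim(R/I)=12-6=6
Product=6*6=36


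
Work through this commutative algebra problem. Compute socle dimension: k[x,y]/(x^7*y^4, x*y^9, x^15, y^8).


Socle = ann(m) = span of standard monomials u with x*u, y*u in I (staircase corners).
Redundant generators: x*y^9
Minimal generators: x^15, x^7*y^4, y^8
Corners: x^6y^7, x^14y^3
Socle dim=2


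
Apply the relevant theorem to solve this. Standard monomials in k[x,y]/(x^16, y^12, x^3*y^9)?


k[x,y]/I, I = (x^16, y^12, x^3*y^9)
Rect: 16x12=192. Corner: (16-3)x(12-9)=39.
dim = 192-39 = 153


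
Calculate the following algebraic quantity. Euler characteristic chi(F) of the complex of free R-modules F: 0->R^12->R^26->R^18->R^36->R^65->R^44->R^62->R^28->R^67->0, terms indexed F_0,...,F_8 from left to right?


chi = sum (-1)^i * rank:
(-1)^0*12=12
(-1)^1*26=-26
(-1)^2*18=18
(-1)^3*36=-36
(-1)^4*65=65
(-1)^5*44=-44
(-1)^6*62=62
(-1)^7*28=-28
(-1)^8*67=67
chi=90


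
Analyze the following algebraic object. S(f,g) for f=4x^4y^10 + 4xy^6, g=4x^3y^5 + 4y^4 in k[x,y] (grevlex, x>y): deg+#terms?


LT(f)=4x^4y^10, LT(g)=4x^3y^5
lcm(LM)=x^4y^10
S(f,g) (scaled by 16 to clear denominators) = 4*f - 4xy^5*g = -16xy^9 + 16xy^6
2 terms, deg 10.
10+2=12


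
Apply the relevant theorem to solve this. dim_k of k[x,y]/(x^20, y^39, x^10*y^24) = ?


k[x,y]/I, I = (x^20, y^39, x^10*y^24)
Rect: 20x39=780. Corner: (20-10)x(39-24)=150.
dim = 780-150 = 630
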